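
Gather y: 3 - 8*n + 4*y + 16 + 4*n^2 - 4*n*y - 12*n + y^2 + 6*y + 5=4*n^2 - 20*n + y^2 + y*(10 - 4*n) + 24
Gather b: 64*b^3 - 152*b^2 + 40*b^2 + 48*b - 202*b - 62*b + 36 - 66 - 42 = 64*b^3 - 112*b^2 - 216*b - 72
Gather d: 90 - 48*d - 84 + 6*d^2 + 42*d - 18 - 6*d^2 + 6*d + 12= 0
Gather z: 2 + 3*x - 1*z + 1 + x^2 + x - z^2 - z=x^2 + 4*x - z^2 - 2*z + 3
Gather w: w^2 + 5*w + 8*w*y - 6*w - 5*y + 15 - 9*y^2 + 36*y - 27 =w^2 + w*(8*y - 1) - 9*y^2 + 31*y - 12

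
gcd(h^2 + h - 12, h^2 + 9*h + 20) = h + 4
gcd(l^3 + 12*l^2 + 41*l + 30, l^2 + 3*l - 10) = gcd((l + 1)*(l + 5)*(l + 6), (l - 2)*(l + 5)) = l + 5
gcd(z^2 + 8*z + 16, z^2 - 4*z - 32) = z + 4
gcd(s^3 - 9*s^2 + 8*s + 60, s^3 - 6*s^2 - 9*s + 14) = s + 2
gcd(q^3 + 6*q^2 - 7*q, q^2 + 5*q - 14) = q + 7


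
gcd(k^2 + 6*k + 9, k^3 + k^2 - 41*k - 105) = k + 3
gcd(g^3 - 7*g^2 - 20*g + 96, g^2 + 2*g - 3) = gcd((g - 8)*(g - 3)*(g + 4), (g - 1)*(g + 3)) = 1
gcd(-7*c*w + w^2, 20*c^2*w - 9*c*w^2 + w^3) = w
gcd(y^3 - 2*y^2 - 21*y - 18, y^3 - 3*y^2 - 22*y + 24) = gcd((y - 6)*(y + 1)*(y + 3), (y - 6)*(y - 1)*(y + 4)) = y - 6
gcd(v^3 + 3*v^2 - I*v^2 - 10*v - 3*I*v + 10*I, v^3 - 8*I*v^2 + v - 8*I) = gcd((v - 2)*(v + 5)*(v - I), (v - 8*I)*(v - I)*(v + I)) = v - I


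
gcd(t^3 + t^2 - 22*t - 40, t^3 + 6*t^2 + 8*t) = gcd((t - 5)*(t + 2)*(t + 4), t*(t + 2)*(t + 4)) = t^2 + 6*t + 8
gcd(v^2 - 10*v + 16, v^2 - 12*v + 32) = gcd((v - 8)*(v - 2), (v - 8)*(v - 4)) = v - 8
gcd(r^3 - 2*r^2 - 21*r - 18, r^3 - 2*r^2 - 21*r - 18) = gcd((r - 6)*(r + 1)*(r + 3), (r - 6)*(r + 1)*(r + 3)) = r^3 - 2*r^2 - 21*r - 18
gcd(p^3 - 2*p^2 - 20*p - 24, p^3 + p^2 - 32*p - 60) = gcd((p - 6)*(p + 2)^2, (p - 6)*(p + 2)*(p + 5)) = p^2 - 4*p - 12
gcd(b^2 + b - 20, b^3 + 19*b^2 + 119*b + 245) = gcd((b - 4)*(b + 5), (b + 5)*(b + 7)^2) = b + 5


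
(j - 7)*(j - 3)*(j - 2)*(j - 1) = j^4 - 13*j^3 + 53*j^2 - 83*j + 42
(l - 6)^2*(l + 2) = l^3 - 10*l^2 + 12*l + 72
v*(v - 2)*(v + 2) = v^3 - 4*v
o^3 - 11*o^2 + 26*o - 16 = (o - 8)*(o - 2)*(o - 1)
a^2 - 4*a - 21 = (a - 7)*(a + 3)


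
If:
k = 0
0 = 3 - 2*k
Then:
No Solution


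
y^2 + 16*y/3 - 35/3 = (y - 5/3)*(y + 7)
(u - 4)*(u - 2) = u^2 - 6*u + 8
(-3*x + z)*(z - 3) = -3*x*z + 9*x + z^2 - 3*z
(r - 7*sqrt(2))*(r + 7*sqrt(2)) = r^2 - 98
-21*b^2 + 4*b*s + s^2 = (-3*b + s)*(7*b + s)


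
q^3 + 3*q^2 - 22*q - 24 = (q - 4)*(q + 1)*(q + 6)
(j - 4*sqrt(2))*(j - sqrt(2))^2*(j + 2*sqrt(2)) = j^4 - 4*sqrt(2)*j^3 - 6*j^2 + 28*sqrt(2)*j - 32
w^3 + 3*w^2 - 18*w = w*(w - 3)*(w + 6)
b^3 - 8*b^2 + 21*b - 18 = (b - 3)^2*(b - 2)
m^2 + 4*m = m*(m + 4)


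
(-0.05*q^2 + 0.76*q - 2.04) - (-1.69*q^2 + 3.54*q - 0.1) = 1.64*q^2 - 2.78*q - 1.94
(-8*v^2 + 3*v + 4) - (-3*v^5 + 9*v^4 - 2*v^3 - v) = 3*v^5 - 9*v^4 + 2*v^3 - 8*v^2 + 4*v + 4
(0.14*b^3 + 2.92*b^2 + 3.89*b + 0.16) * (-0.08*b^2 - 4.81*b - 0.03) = -0.0112*b^5 - 0.907*b^4 - 14.3606*b^3 - 18.8113*b^2 - 0.8863*b - 0.0048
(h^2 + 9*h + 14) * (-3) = -3*h^2 - 27*h - 42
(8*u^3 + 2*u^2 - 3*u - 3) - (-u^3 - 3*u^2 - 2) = 9*u^3 + 5*u^2 - 3*u - 1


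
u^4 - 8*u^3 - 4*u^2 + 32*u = u*(u - 8)*(u - 2)*(u + 2)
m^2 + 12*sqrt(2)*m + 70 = (m + 5*sqrt(2))*(m + 7*sqrt(2))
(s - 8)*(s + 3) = s^2 - 5*s - 24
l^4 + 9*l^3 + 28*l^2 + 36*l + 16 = (l + 1)*(l + 2)^2*(l + 4)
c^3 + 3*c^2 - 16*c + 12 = (c - 2)*(c - 1)*(c + 6)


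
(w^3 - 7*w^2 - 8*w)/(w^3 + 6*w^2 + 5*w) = (w - 8)/(w + 5)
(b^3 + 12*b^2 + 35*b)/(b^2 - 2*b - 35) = b*(b + 7)/(b - 7)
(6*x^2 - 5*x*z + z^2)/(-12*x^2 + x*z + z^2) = (-2*x + z)/(4*x + z)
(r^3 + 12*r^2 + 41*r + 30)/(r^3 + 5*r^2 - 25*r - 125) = (r^2 + 7*r + 6)/(r^2 - 25)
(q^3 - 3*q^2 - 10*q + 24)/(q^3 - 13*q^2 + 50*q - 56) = (q + 3)/(q - 7)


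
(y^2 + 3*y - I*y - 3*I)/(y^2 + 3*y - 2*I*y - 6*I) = (y - I)/(y - 2*I)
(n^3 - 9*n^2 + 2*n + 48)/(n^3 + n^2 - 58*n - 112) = (n - 3)/(n + 7)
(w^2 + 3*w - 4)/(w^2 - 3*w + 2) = (w + 4)/(w - 2)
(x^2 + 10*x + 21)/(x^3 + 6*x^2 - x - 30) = (x + 7)/(x^2 + 3*x - 10)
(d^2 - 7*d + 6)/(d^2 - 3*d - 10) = (-d^2 + 7*d - 6)/(-d^2 + 3*d + 10)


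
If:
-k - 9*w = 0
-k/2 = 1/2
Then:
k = -1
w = 1/9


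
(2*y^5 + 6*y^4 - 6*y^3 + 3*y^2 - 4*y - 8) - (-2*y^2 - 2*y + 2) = 2*y^5 + 6*y^4 - 6*y^3 + 5*y^2 - 2*y - 10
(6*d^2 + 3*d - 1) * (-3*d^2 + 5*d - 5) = -18*d^4 + 21*d^3 - 12*d^2 - 20*d + 5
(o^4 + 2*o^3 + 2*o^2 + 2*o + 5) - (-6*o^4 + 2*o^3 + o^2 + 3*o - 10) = 7*o^4 + o^2 - o + 15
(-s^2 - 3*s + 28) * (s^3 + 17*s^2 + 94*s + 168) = -s^5 - 20*s^4 - 117*s^3 + 26*s^2 + 2128*s + 4704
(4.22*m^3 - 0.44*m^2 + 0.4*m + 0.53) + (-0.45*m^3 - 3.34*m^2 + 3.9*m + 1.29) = 3.77*m^3 - 3.78*m^2 + 4.3*m + 1.82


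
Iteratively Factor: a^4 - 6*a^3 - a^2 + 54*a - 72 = (a + 3)*(a^3 - 9*a^2 + 26*a - 24) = (a - 4)*(a + 3)*(a^2 - 5*a + 6) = (a - 4)*(a - 2)*(a + 3)*(a - 3)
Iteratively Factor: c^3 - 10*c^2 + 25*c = (c - 5)*(c^2 - 5*c) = (c - 5)^2*(c)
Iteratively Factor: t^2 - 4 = (t + 2)*(t - 2)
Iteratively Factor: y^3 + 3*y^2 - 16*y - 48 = (y + 4)*(y^2 - y - 12) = (y + 3)*(y + 4)*(y - 4)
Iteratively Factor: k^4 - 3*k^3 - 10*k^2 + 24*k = (k + 3)*(k^3 - 6*k^2 + 8*k) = (k - 4)*(k + 3)*(k^2 - 2*k) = (k - 4)*(k - 2)*(k + 3)*(k)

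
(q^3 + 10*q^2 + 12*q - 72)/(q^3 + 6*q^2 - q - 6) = (q^2 + 4*q - 12)/(q^2 - 1)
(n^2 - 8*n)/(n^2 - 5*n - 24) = n/(n + 3)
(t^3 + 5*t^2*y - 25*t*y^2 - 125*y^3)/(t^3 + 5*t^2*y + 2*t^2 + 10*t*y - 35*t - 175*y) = (t^2 - 25*y^2)/(t^2 + 2*t - 35)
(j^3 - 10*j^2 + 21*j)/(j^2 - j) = (j^2 - 10*j + 21)/(j - 1)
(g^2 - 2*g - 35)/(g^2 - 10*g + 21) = (g + 5)/(g - 3)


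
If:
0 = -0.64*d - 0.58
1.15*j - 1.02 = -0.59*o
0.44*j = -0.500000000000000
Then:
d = -0.91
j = -1.14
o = 3.94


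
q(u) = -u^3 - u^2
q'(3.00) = -33.00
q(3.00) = -36.00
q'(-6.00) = -96.00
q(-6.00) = 180.00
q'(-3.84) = -36.56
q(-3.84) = 41.88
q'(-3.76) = -34.89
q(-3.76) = 39.02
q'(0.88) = -4.08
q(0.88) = -1.46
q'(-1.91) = -7.12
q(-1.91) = 3.32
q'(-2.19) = -10.01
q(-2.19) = 5.71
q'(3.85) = -52.17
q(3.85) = -71.89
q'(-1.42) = -3.21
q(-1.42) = 0.85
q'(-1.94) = -7.41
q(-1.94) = 3.54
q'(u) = -3*u^2 - 2*u = u*(-3*u - 2)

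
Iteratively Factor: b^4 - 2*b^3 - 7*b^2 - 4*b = (b)*(b^3 - 2*b^2 - 7*b - 4) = b*(b + 1)*(b^2 - 3*b - 4) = b*(b + 1)^2*(b - 4)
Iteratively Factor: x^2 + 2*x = (x)*(x + 2)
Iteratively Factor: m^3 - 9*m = (m + 3)*(m^2 - 3*m) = m*(m + 3)*(m - 3)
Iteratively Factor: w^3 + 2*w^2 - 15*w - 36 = (w - 4)*(w^2 + 6*w + 9) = (w - 4)*(w + 3)*(w + 3)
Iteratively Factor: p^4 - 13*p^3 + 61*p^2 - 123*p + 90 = (p - 3)*(p^3 - 10*p^2 + 31*p - 30) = (p - 5)*(p - 3)*(p^2 - 5*p + 6) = (p - 5)*(p - 3)*(p - 2)*(p - 3)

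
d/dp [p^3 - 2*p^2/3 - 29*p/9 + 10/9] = 3*p^2 - 4*p/3 - 29/9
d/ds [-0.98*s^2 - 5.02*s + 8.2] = -1.96*s - 5.02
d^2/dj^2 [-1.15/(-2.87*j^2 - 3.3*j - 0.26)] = (-18.94487*j^2 - 21.7833*j + 1.15*(5.74*j + 3.3)*(11.48*j + 6.6) - 1.71626)/(2.87*j^2 + 3.3*j + 0.26)^3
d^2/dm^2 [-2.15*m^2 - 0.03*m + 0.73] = -4.30000000000000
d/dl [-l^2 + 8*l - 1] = 8 - 2*l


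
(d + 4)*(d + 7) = d^2 + 11*d + 28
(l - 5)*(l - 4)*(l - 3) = l^3 - 12*l^2 + 47*l - 60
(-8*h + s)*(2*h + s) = -16*h^2 - 6*h*s + s^2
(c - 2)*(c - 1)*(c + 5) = c^3 + 2*c^2 - 13*c + 10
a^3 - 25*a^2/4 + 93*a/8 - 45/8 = (a - 3)*(a - 5/2)*(a - 3/4)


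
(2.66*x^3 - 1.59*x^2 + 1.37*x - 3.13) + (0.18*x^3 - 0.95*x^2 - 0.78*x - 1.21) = 2.84*x^3 - 2.54*x^2 + 0.59*x - 4.34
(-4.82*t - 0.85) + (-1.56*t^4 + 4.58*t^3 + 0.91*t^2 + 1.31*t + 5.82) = -1.56*t^4 + 4.58*t^3 + 0.91*t^2 - 3.51*t + 4.97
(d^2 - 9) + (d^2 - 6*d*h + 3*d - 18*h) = 2*d^2 - 6*d*h + 3*d - 18*h - 9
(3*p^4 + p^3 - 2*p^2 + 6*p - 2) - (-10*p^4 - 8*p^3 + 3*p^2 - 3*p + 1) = 13*p^4 + 9*p^3 - 5*p^2 + 9*p - 3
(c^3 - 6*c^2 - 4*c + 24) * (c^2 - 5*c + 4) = c^5 - 11*c^4 + 30*c^3 + 20*c^2 - 136*c + 96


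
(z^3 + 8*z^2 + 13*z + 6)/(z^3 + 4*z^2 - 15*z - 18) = (z + 1)/(z - 3)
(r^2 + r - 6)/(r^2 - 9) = (r - 2)/(r - 3)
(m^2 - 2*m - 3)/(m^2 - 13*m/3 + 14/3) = 3*(m^2 - 2*m - 3)/(3*m^2 - 13*m + 14)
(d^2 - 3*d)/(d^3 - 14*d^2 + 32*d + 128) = d*(d - 3)/(d^3 - 14*d^2 + 32*d + 128)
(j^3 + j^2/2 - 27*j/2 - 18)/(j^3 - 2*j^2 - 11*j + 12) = (j + 3/2)/(j - 1)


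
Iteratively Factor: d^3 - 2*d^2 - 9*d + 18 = (d - 3)*(d^2 + d - 6) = (d - 3)*(d + 3)*(d - 2)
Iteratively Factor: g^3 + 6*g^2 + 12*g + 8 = (g + 2)*(g^2 + 4*g + 4) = (g + 2)^2*(g + 2)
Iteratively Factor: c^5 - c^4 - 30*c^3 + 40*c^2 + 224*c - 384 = (c - 2)*(c^4 + c^3 - 28*c^2 - 16*c + 192) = (c - 4)*(c - 2)*(c^3 + 5*c^2 - 8*c - 48) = (c - 4)*(c - 2)*(c + 4)*(c^2 + c - 12) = (c - 4)*(c - 3)*(c - 2)*(c + 4)*(c + 4)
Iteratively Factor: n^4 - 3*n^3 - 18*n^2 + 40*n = (n + 4)*(n^3 - 7*n^2 + 10*n) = (n - 5)*(n + 4)*(n^2 - 2*n) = (n - 5)*(n - 2)*(n + 4)*(n)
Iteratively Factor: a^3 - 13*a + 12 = (a - 1)*(a^2 + a - 12) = (a - 1)*(a + 4)*(a - 3)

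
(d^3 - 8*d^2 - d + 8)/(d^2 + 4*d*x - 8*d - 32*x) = (d^2 - 1)/(d + 4*x)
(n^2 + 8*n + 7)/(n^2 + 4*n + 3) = (n + 7)/(n + 3)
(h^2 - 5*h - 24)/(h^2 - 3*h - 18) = (h - 8)/(h - 6)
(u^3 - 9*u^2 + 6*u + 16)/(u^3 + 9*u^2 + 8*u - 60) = (u^2 - 7*u - 8)/(u^2 + 11*u + 30)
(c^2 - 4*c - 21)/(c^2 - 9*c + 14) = (c + 3)/(c - 2)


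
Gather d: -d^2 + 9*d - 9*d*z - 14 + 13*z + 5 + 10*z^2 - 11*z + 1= -d^2 + d*(9 - 9*z) + 10*z^2 + 2*z - 8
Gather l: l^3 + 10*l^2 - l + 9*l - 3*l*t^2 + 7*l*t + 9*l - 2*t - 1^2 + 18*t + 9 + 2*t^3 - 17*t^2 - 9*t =l^3 + 10*l^2 + l*(-3*t^2 + 7*t + 17) + 2*t^3 - 17*t^2 + 7*t + 8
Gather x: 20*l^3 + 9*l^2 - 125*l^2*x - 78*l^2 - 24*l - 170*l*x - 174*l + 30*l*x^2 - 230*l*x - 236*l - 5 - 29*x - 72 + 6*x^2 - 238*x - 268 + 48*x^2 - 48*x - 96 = 20*l^3 - 69*l^2 - 434*l + x^2*(30*l + 54) + x*(-125*l^2 - 400*l - 315) - 441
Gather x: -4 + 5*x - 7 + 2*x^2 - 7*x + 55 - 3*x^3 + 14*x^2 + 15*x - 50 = -3*x^3 + 16*x^2 + 13*x - 6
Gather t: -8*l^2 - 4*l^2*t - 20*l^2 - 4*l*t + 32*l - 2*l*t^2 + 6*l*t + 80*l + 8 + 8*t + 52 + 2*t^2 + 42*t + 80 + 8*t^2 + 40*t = -28*l^2 + 112*l + t^2*(10 - 2*l) + t*(-4*l^2 + 2*l + 90) + 140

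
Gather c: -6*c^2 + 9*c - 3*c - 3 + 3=-6*c^2 + 6*c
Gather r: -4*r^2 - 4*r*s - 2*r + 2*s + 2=-4*r^2 + r*(-4*s - 2) + 2*s + 2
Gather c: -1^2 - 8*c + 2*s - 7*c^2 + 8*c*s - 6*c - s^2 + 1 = -7*c^2 + c*(8*s - 14) - s^2 + 2*s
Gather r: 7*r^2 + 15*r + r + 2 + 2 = 7*r^2 + 16*r + 4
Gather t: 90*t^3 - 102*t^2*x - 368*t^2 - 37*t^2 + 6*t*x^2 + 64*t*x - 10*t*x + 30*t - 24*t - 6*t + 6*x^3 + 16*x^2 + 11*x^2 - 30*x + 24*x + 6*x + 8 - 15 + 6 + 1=90*t^3 + t^2*(-102*x - 405) + t*(6*x^2 + 54*x) + 6*x^3 + 27*x^2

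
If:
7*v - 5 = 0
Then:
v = 5/7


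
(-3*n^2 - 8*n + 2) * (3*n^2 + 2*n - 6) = -9*n^4 - 30*n^3 + 8*n^2 + 52*n - 12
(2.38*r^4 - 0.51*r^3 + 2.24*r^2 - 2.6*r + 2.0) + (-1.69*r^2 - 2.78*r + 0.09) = 2.38*r^4 - 0.51*r^3 + 0.55*r^2 - 5.38*r + 2.09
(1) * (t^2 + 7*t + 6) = t^2 + 7*t + 6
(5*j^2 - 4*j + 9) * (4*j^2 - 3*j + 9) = 20*j^4 - 31*j^3 + 93*j^2 - 63*j + 81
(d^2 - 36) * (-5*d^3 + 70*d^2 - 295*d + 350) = -5*d^5 + 70*d^4 - 115*d^3 - 2170*d^2 + 10620*d - 12600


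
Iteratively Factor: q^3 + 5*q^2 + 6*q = (q)*(q^2 + 5*q + 6) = q*(q + 2)*(q + 3)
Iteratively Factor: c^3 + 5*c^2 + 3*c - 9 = (c + 3)*(c^2 + 2*c - 3) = (c - 1)*(c + 3)*(c + 3)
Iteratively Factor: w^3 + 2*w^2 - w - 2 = (w + 2)*(w^2 - 1) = (w + 1)*(w + 2)*(w - 1)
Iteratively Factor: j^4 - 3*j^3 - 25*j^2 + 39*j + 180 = (j - 4)*(j^3 + j^2 - 21*j - 45) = (j - 4)*(j + 3)*(j^2 - 2*j - 15) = (j - 5)*(j - 4)*(j + 3)*(j + 3)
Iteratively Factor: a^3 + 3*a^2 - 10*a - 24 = (a + 2)*(a^2 + a - 12) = (a - 3)*(a + 2)*(a + 4)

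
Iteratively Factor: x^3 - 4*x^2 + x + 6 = (x + 1)*(x^2 - 5*x + 6) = (x - 2)*(x + 1)*(x - 3)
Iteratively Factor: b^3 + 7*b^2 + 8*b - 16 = (b - 1)*(b^2 + 8*b + 16) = (b - 1)*(b + 4)*(b + 4)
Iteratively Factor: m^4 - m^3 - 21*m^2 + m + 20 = (m - 1)*(m^3 - 21*m - 20) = (m - 1)*(m + 4)*(m^2 - 4*m - 5) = (m - 1)*(m + 1)*(m + 4)*(m - 5)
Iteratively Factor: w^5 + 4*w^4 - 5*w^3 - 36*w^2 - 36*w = (w + 3)*(w^4 + w^3 - 8*w^2 - 12*w) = w*(w + 3)*(w^3 + w^2 - 8*w - 12) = w*(w + 2)*(w + 3)*(w^2 - w - 6) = w*(w - 3)*(w + 2)*(w + 3)*(w + 2)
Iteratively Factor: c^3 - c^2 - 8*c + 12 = (c - 2)*(c^2 + c - 6) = (c - 2)^2*(c + 3)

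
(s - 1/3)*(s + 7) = s^2 + 20*s/3 - 7/3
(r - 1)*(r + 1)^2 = r^3 + r^2 - r - 1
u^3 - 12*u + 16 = (u - 2)^2*(u + 4)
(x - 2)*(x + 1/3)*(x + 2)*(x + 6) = x^4 + 19*x^3/3 - 2*x^2 - 76*x/3 - 8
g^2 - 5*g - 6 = (g - 6)*(g + 1)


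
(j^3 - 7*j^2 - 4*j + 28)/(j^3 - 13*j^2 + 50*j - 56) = (j + 2)/(j - 4)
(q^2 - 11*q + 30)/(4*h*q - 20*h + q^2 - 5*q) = (q - 6)/(4*h + q)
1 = 1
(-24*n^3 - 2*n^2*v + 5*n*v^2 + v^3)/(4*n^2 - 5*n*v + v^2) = (-24*n^3 - 2*n^2*v + 5*n*v^2 + v^3)/(4*n^2 - 5*n*v + v^2)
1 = 1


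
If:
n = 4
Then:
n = 4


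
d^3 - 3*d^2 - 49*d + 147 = (d - 7)*(d - 3)*(d + 7)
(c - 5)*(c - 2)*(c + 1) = c^3 - 6*c^2 + 3*c + 10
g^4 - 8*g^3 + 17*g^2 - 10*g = g*(g - 5)*(g - 2)*(g - 1)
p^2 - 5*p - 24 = (p - 8)*(p + 3)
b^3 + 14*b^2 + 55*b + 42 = (b + 1)*(b + 6)*(b + 7)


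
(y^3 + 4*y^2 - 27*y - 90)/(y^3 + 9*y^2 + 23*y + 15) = (y^2 + y - 30)/(y^2 + 6*y + 5)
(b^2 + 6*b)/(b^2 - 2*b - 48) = b/(b - 8)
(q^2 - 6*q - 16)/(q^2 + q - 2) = (q - 8)/(q - 1)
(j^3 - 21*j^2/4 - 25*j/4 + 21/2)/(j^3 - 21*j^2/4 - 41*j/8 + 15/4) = 2*(4*j^2 + 3*j - 7)/(8*j^2 + 6*j - 5)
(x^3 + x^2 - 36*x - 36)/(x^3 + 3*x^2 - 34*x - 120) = (x^2 + 7*x + 6)/(x^2 + 9*x + 20)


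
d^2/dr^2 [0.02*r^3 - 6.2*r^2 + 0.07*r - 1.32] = 0.12*r - 12.4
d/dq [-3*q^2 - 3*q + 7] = -6*q - 3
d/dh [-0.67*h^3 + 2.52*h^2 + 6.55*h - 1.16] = -2.01*h^2 + 5.04*h + 6.55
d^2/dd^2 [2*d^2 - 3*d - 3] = 4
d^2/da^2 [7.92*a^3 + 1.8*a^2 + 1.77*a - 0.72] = 47.52*a + 3.6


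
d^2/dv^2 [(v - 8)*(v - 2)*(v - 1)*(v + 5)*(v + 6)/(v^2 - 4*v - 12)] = 2*(3*v^7 - 32*v^6 - 12*v^5 + 720*v^4 - 16*v^3 - 12960*v^2 - 576*v - 51072)/(v^6 - 12*v^5 + 12*v^4 + 224*v^3 - 144*v^2 - 1728*v - 1728)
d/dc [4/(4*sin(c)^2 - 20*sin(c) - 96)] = (5 - 2*sin(c))*cos(c)/((sin(c) - 8)^2*(sin(c) + 3)^2)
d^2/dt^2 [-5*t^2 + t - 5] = -10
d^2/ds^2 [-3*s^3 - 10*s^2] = -18*s - 20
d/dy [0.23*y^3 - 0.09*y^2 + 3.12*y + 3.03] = 0.69*y^2 - 0.18*y + 3.12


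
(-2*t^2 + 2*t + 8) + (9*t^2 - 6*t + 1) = 7*t^2 - 4*t + 9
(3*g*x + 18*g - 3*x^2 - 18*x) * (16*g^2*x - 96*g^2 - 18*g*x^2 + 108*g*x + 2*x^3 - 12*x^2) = 48*g^3*x^2 - 1728*g^3 - 102*g^2*x^3 + 3672*g^2*x + 60*g*x^4 - 2160*g*x^2 - 6*x^5 + 216*x^3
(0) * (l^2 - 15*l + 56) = 0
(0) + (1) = 1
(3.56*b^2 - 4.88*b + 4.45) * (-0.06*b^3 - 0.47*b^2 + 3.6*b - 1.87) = -0.2136*b^5 - 1.3804*b^4 + 14.8426*b^3 - 26.3167*b^2 + 25.1456*b - 8.3215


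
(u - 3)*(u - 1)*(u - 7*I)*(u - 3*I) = u^4 - 4*u^3 - 10*I*u^3 - 18*u^2 + 40*I*u^2 + 84*u - 30*I*u - 63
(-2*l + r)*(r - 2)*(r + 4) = -2*l*r^2 - 4*l*r + 16*l + r^3 + 2*r^2 - 8*r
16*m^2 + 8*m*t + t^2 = (4*m + t)^2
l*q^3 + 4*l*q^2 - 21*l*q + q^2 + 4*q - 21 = (q - 3)*(q + 7)*(l*q + 1)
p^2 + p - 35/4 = (p - 5/2)*(p + 7/2)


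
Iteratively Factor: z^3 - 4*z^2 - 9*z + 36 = (z - 3)*(z^2 - z - 12) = (z - 3)*(z + 3)*(z - 4)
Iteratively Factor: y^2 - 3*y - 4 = (y + 1)*(y - 4)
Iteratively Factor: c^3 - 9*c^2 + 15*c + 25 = (c + 1)*(c^2 - 10*c + 25) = (c - 5)*(c + 1)*(c - 5)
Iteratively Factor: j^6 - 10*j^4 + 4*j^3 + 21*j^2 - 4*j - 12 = (j + 3)*(j^5 - 3*j^4 - j^3 + 7*j^2 - 4) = (j - 2)*(j + 3)*(j^4 - j^3 - 3*j^2 + j + 2) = (j - 2)*(j + 1)*(j + 3)*(j^3 - 2*j^2 - j + 2) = (j - 2)*(j + 1)^2*(j + 3)*(j^2 - 3*j + 2) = (j - 2)*(j - 1)*(j + 1)^2*(j + 3)*(j - 2)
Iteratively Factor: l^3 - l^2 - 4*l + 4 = (l + 2)*(l^2 - 3*l + 2) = (l - 2)*(l + 2)*(l - 1)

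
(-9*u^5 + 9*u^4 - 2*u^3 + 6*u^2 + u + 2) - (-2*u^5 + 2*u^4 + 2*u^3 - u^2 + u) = -7*u^5 + 7*u^4 - 4*u^3 + 7*u^2 + 2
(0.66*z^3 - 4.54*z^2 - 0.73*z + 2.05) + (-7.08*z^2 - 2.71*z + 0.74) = 0.66*z^3 - 11.62*z^2 - 3.44*z + 2.79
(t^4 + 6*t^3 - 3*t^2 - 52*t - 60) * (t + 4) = t^5 + 10*t^4 + 21*t^3 - 64*t^2 - 268*t - 240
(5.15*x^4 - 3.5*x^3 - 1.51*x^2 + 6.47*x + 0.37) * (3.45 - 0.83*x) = -4.2745*x^5 + 20.6725*x^4 - 10.8217*x^3 - 10.5796*x^2 + 22.0144*x + 1.2765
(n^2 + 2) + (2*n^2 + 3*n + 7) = 3*n^2 + 3*n + 9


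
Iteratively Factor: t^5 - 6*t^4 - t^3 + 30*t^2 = (t + 2)*(t^4 - 8*t^3 + 15*t^2) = t*(t + 2)*(t^3 - 8*t^2 + 15*t) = t*(t - 5)*(t + 2)*(t^2 - 3*t) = t*(t - 5)*(t - 3)*(t + 2)*(t)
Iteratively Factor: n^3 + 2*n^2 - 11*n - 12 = (n + 1)*(n^2 + n - 12) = (n - 3)*(n + 1)*(n + 4)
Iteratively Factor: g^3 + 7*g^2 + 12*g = (g + 3)*(g^2 + 4*g) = g*(g + 3)*(g + 4)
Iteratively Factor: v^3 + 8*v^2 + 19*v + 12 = (v + 4)*(v^2 + 4*v + 3) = (v + 1)*(v + 4)*(v + 3)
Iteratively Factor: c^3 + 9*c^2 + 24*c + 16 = (c + 4)*(c^2 + 5*c + 4) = (c + 4)^2*(c + 1)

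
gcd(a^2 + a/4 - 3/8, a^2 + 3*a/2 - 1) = a - 1/2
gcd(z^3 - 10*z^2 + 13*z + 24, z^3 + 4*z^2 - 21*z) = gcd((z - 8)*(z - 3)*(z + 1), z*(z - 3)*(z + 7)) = z - 3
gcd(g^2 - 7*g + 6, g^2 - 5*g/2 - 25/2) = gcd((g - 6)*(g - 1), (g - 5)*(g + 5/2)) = 1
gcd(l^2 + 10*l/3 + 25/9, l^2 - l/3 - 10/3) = l + 5/3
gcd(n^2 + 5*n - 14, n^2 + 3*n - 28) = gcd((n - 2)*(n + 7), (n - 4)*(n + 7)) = n + 7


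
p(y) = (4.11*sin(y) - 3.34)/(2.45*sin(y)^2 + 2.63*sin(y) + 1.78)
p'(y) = (-4.9*sin(y)*cos(y) - 2.63*cos(y))*(4.11*sin(y) - 3.34)/(2.45*sin(y)^2 + 2.63*sin(y) + 1.78)^2 + 4.11*cos(y)/(2.45*sin(y)^2 + 2.63*sin(y) + 1.78)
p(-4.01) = -0.04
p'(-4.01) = -0.54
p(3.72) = -5.20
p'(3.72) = -3.01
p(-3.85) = -0.15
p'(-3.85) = -0.83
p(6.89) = -0.24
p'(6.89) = 1.10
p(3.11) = -1.72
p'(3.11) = -4.77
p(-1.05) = -5.14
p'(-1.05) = -1.57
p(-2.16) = -5.25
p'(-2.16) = 1.50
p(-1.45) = -4.69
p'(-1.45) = -0.48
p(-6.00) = -0.81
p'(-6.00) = 2.61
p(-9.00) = -4.53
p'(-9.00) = -5.63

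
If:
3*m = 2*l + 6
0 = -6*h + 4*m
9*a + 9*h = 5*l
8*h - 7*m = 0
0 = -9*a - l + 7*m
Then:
No Solution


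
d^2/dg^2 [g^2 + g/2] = 2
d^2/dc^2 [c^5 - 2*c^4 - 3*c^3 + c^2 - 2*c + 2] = 20*c^3 - 24*c^2 - 18*c + 2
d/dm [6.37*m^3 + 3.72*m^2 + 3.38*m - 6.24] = 19.11*m^2 + 7.44*m + 3.38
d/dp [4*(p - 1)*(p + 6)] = 8*p + 20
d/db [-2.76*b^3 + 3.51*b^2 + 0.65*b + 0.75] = -8.28*b^2 + 7.02*b + 0.65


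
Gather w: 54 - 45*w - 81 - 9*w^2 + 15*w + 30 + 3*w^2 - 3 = -6*w^2 - 30*w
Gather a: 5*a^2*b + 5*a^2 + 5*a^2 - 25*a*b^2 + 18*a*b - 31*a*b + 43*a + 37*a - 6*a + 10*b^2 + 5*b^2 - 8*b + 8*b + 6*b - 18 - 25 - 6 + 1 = a^2*(5*b + 10) + a*(-25*b^2 - 13*b + 74) + 15*b^2 + 6*b - 48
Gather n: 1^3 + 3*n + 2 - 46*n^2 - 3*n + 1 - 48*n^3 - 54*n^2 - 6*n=-48*n^3 - 100*n^2 - 6*n + 4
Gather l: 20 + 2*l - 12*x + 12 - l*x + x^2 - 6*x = l*(2 - x) + x^2 - 18*x + 32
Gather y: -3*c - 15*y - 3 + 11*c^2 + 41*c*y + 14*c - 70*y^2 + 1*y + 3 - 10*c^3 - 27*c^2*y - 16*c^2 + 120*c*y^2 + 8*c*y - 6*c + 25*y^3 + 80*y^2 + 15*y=-10*c^3 - 5*c^2 + 5*c + 25*y^3 + y^2*(120*c + 10) + y*(-27*c^2 + 49*c + 1)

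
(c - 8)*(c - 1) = c^2 - 9*c + 8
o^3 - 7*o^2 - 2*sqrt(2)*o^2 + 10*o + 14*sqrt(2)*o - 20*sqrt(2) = (o - 5)*(o - 2)*(o - 2*sqrt(2))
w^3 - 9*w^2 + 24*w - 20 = (w - 5)*(w - 2)^2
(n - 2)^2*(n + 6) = n^3 + 2*n^2 - 20*n + 24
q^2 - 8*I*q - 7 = (q - 7*I)*(q - I)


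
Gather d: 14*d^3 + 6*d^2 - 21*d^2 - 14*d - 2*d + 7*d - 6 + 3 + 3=14*d^3 - 15*d^2 - 9*d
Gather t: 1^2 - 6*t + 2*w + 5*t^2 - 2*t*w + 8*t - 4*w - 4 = 5*t^2 + t*(2 - 2*w) - 2*w - 3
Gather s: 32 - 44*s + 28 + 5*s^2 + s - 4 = 5*s^2 - 43*s + 56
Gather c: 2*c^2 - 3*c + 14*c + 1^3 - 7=2*c^2 + 11*c - 6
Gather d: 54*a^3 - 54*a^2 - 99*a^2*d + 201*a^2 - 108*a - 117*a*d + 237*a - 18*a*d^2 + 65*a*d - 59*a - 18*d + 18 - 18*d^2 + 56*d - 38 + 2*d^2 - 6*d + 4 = 54*a^3 + 147*a^2 + 70*a + d^2*(-18*a - 16) + d*(-99*a^2 - 52*a + 32) - 16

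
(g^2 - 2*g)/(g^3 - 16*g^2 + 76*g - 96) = g/(g^2 - 14*g + 48)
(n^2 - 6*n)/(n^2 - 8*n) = (n - 6)/(n - 8)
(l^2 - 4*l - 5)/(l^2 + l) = (l - 5)/l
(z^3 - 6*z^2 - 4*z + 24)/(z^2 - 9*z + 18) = (z^2 - 4)/(z - 3)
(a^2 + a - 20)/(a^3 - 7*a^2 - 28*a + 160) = 1/(a - 8)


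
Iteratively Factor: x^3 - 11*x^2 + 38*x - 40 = (x - 2)*(x^2 - 9*x + 20) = (x - 5)*(x - 2)*(x - 4)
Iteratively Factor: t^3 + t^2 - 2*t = (t - 1)*(t^2 + 2*t) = (t - 1)*(t + 2)*(t)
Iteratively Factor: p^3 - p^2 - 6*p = (p)*(p^2 - p - 6) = p*(p - 3)*(p + 2)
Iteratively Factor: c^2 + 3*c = (c + 3)*(c)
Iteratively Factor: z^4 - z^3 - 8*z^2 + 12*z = (z)*(z^3 - z^2 - 8*z + 12) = z*(z - 2)*(z^2 + z - 6) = z*(z - 2)*(z + 3)*(z - 2)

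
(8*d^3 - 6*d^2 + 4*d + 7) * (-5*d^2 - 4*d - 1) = -40*d^5 - 2*d^4 - 4*d^3 - 45*d^2 - 32*d - 7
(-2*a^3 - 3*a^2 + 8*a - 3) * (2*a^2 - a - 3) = -4*a^5 - 4*a^4 + 25*a^3 - 5*a^2 - 21*a + 9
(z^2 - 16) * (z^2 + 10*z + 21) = z^4 + 10*z^3 + 5*z^2 - 160*z - 336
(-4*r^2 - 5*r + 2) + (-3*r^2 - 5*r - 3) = -7*r^2 - 10*r - 1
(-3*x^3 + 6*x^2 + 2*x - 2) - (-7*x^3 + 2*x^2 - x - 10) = 4*x^3 + 4*x^2 + 3*x + 8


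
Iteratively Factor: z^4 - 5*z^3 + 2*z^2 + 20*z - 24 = (z + 2)*(z^3 - 7*z^2 + 16*z - 12) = (z - 2)*(z + 2)*(z^2 - 5*z + 6) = (z - 3)*(z - 2)*(z + 2)*(z - 2)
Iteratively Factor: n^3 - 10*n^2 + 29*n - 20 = (n - 1)*(n^2 - 9*n + 20) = (n - 4)*(n - 1)*(n - 5)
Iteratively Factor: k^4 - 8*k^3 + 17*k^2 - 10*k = (k - 1)*(k^3 - 7*k^2 + 10*k) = (k - 5)*(k - 1)*(k^2 - 2*k) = (k - 5)*(k - 2)*(k - 1)*(k)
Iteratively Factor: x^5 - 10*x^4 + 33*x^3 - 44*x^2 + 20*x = (x - 2)*(x^4 - 8*x^3 + 17*x^2 - 10*x) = (x - 2)^2*(x^3 - 6*x^2 + 5*x) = (x - 2)^2*(x - 1)*(x^2 - 5*x) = (x - 5)*(x - 2)^2*(x - 1)*(x)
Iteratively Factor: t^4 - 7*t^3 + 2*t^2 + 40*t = (t - 5)*(t^3 - 2*t^2 - 8*t) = (t - 5)*(t + 2)*(t^2 - 4*t) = t*(t - 5)*(t + 2)*(t - 4)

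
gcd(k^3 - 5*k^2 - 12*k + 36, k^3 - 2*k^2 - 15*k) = k + 3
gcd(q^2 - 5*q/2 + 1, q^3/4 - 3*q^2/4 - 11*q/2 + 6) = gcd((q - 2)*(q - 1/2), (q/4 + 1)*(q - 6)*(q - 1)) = 1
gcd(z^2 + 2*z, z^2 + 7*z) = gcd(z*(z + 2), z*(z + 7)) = z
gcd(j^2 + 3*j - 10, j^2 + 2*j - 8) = j - 2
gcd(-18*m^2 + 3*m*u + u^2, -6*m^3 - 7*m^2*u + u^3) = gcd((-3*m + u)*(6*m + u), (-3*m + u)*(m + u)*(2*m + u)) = -3*m + u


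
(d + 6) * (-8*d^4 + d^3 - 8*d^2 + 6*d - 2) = -8*d^5 - 47*d^4 - 2*d^3 - 42*d^2 + 34*d - 12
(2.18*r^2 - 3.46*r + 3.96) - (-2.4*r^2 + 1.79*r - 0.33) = 4.58*r^2 - 5.25*r + 4.29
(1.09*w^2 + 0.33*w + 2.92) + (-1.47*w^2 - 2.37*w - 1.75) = -0.38*w^2 - 2.04*w + 1.17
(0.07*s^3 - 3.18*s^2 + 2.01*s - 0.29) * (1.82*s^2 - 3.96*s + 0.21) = 0.1274*s^5 - 6.0648*s^4 + 16.2657*s^3 - 9.1552*s^2 + 1.5705*s - 0.0609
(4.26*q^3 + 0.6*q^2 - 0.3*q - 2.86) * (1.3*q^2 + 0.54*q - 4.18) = 5.538*q^5 + 3.0804*q^4 - 17.8728*q^3 - 6.388*q^2 - 0.2904*q + 11.9548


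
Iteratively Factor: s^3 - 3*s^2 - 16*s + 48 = (s - 4)*(s^2 + s - 12) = (s - 4)*(s - 3)*(s + 4)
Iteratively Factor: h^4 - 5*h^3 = (h)*(h^3 - 5*h^2) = h^2*(h^2 - 5*h) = h^3*(h - 5)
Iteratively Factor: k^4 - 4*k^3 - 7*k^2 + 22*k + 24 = (k - 3)*(k^3 - k^2 - 10*k - 8) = (k - 3)*(k + 2)*(k^2 - 3*k - 4) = (k - 3)*(k + 1)*(k + 2)*(k - 4)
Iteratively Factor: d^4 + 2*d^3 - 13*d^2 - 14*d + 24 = (d - 3)*(d^3 + 5*d^2 + 2*d - 8) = (d - 3)*(d + 2)*(d^2 + 3*d - 4) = (d - 3)*(d - 1)*(d + 2)*(d + 4)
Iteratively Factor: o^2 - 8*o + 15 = (o - 5)*(o - 3)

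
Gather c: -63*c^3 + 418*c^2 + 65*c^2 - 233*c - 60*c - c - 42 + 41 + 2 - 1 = -63*c^3 + 483*c^2 - 294*c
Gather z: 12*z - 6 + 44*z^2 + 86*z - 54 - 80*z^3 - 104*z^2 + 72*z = -80*z^3 - 60*z^2 + 170*z - 60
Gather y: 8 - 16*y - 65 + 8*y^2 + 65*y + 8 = 8*y^2 + 49*y - 49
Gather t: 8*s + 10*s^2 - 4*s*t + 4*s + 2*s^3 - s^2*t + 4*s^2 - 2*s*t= 2*s^3 + 14*s^2 + 12*s + t*(-s^2 - 6*s)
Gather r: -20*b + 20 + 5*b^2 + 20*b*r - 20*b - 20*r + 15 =5*b^2 - 40*b + r*(20*b - 20) + 35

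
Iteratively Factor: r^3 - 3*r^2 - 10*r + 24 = (r - 4)*(r^2 + r - 6) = (r - 4)*(r + 3)*(r - 2)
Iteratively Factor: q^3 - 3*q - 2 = (q + 1)*(q^2 - q - 2) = (q - 2)*(q + 1)*(q + 1)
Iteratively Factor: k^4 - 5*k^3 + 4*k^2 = (k - 4)*(k^3 - k^2) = (k - 4)*(k - 1)*(k^2) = k*(k - 4)*(k - 1)*(k)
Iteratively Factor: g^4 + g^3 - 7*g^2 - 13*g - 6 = (g + 1)*(g^3 - 7*g - 6) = (g - 3)*(g + 1)*(g^2 + 3*g + 2) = (g - 3)*(g + 1)*(g + 2)*(g + 1)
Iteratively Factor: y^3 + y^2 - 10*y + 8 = (y - 1)*(y^2 + 2*y - 8) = (y - 1)*(y + 4)*(y - 2)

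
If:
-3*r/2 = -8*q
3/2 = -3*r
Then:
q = -3/32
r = -1/2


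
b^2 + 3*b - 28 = (b - 4)*(b + 7)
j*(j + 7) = j^2 + 7*j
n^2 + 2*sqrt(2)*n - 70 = (n - 5*sqrt(2))*(n + 7*sqrt(2))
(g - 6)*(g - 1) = g^2 - 7*g + 6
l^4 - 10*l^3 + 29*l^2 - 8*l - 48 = (l - 4)^2*(l - 3)*(l + 1)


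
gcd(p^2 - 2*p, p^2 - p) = p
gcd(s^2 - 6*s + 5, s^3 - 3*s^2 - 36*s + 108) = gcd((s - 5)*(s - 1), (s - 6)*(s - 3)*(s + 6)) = 1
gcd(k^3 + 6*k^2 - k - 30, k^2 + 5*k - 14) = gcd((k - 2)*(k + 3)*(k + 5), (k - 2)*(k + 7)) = k - 2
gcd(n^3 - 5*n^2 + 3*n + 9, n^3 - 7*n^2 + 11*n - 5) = 1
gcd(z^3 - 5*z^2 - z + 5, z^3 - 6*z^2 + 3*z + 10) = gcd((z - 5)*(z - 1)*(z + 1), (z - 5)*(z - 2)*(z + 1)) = z^2 - 4*z - 5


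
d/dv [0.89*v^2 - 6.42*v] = 1.78*v - 6.42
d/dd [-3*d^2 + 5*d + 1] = 5 - 6*d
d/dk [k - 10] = 1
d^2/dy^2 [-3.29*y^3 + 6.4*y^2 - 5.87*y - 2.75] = 12.8 - 19.74*y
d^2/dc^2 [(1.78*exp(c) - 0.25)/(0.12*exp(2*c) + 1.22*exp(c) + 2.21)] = (0.025632*exp(4*c) - 0.274992*exp(3*c) - 2.942136*exp(2*c) - 4.906136*exp(c) + 9.367748)*exp(c)/(0.001728*exp(6*c) + 0.052704*exp(5*c) + 0.631296*exp(4*c) + 3.757112*exp(3*c) + 11.626368*exp(2*c) + 17.875806*exp(c) + 10.793861)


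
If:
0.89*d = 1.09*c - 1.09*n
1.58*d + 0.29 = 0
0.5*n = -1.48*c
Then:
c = -0.04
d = -0.18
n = 0.11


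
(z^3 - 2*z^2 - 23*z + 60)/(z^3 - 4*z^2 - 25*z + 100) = (z - 3)/(z - 5)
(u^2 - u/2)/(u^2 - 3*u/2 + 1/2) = u/(u - 1)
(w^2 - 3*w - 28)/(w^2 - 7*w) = (w + 4)/w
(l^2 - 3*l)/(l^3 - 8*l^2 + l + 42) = l/(l^2 - 5*l - 14)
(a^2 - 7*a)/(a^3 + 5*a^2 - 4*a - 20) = a*(a - 7)/(a^3 + 5*a^2 - 4*a - 20)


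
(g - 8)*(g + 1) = g^2 - 7*g - 8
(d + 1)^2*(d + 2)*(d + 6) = d^4 + 10*d^3 + 29*d^2 + 32*d + 12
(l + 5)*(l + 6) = l^2 + 11*l + 30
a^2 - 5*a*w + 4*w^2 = (a - 4*w)*(a - w)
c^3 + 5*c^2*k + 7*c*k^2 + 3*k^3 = (c + k)^2*(c + 3*k)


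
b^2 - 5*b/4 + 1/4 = (b - 1)*(b - 1/4)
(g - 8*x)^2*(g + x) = g^3 - 15*g^2*x + 48*g*x^2 + 64*x^3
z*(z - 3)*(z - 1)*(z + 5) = z^4 + z^3 - 17*z^2 + 15*z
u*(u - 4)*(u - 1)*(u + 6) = u^4 + u^3 - 26*u^2 + 24*u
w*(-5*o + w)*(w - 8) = -5*o*w^2 + 40*o*w + w^3 - 8*w^2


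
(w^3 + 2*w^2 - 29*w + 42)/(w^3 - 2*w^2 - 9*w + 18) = (w + 7)/(w + 3)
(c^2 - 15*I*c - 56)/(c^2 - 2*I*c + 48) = (c - 7*I)/(c + 6*I)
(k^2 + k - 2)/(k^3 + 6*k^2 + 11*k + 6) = (k - 1)/(k^2 + 4*k + 3)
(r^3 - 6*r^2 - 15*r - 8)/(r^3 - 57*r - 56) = (r + 1)/(r + 7)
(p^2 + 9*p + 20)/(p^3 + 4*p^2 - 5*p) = (p + 4)/(p*(p - 1))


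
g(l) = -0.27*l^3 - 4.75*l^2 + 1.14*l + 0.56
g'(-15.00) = -38.61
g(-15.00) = -174.04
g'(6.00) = -85.02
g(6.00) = -221.92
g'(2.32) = -25.26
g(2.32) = -25.73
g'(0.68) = -5.69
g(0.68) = -0.95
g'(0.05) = 0.66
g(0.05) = 0.61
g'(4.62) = -60.04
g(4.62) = -122.18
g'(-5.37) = 28.80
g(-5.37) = -100.73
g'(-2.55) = 20.10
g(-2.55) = -28.76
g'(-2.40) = 19.27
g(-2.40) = -25.80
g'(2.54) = -28.22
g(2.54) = -31.61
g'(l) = -0.81*l^2 - 9.5*l + 1.14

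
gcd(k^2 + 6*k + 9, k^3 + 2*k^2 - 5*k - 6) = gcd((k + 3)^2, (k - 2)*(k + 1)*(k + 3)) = k + 3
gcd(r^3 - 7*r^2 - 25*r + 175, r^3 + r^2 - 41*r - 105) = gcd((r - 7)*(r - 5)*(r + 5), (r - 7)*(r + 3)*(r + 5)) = r^2 - 2*r - 35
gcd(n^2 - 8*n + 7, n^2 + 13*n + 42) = 1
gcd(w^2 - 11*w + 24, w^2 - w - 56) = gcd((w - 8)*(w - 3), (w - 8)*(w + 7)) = w - 8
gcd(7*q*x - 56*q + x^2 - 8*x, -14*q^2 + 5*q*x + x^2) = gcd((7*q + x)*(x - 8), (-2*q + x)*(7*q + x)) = 7*q + x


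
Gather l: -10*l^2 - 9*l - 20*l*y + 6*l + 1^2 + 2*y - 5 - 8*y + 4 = -10*l^2 + l*(-20*y - 3) - 6*y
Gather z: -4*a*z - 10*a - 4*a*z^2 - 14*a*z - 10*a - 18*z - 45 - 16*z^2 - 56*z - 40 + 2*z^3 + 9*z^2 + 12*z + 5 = -20*a + 2*z^3 + z^2*(-4*a - 7) + z*(-18*a - 62) - 80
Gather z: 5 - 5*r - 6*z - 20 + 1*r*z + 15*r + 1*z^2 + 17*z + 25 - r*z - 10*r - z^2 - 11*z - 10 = 0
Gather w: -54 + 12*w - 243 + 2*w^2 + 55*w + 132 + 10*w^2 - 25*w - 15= 12*w^2 + 42*w - 180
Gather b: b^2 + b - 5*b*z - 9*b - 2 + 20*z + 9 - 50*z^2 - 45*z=b^2 + b*(-5*z - 8) - 50*z^2 - 25*z + 7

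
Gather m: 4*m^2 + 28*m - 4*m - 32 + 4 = 4*m^2 + 24*m - 28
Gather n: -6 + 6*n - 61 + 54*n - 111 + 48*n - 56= 108*n - 234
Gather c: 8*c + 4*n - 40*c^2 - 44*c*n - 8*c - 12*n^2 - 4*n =-40*c^2 - 44*c*n - 12*n^2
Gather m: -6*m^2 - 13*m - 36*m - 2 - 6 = -6*m^2 - 49*m - 8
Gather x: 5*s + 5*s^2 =5*s^2 + 5*s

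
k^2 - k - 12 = (k - 4)*(k + 3)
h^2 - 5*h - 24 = (h - 8)*(h + 3)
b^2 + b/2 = b*(b + 1/2)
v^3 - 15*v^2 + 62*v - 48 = (v - 8)*(v - 6)*(v - 1)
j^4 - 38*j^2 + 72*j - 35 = (j - 5)*(j - 1)^2*(j + 7)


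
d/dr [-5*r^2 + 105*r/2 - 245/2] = 105/2 - 10*r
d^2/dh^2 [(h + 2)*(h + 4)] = 2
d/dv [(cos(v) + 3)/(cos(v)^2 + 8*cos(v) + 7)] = (cos(v)^2 + 6*cos(v) + 17)*sin(v)/(cos(v)^2 + 8*cos(v) + 7)^2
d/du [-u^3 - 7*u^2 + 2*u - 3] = -3*u^2 - 14*u + 2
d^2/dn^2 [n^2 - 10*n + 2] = 2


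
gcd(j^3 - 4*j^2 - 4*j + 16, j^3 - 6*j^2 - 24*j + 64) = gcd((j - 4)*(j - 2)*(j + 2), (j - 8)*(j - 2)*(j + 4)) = j - 2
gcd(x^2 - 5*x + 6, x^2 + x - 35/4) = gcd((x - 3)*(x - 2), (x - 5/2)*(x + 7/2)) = 1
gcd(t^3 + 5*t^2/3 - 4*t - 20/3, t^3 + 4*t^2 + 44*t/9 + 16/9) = t + 2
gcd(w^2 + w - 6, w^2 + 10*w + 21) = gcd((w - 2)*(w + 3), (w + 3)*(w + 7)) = w + 3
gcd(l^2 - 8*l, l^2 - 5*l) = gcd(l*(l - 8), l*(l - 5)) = l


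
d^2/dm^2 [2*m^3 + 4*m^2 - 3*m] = 12*m + 8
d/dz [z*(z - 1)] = 2*z - 1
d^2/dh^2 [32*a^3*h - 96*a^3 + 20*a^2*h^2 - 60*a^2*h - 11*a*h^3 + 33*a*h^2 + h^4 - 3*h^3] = 40*a^2 - 66*a*h + 66*a + 12*h^2 - 18*h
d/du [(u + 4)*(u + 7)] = 2*u + 11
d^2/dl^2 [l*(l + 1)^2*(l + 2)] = 12*l^2 + 24*l + 10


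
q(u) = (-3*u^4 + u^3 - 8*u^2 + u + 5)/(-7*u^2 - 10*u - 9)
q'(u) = (14*u + 10)*(-3*u^4 + u^3 - 8*u^2 + u + 5)/(-7*u^2 - 10*u - 9)^2 + (-12*u^3 + 3*u^2 - 16*u + 1)/(-7*u^2 - 10*u - 9)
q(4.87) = 7.83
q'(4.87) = 3.48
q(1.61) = 0.70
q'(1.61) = 1.03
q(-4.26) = 12.95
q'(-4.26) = -4.37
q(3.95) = 4.97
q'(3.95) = 2.73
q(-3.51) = 9.90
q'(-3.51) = -3.75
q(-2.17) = 5.51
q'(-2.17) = -2.97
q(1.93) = 1.05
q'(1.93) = 1.21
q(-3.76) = 10.87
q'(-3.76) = -3.95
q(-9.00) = 43.34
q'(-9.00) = -8.45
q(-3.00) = 8.10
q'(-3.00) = -3.36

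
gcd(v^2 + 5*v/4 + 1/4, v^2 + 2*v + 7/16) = v + 1/4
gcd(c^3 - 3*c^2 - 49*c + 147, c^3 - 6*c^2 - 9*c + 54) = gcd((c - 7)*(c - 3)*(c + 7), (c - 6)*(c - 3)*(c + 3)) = c - 3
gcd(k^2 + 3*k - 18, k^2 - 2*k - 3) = k - 3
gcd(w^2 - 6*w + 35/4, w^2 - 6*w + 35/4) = w^2 - 6*w + 35/4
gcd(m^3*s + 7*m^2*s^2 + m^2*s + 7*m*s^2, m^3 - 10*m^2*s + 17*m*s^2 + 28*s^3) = 1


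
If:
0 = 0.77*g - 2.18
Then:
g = 2.83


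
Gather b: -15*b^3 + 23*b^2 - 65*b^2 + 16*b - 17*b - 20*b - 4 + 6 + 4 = -15*b^3 - 42*b^2 - 21*b + 6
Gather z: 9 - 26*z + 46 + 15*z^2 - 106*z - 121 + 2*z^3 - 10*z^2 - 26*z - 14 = 2*z^3 + 5*z^2 - 158*z - 80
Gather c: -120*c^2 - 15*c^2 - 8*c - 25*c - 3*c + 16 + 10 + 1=-135*c^2 - 36*c + 27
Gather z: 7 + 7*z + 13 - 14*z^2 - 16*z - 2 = -14*z^2 - 9*z + 18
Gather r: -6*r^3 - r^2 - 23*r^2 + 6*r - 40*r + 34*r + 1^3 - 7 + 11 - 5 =-6*r^3 - 24*r^2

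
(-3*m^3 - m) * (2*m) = -6*m^4 - 2*m^2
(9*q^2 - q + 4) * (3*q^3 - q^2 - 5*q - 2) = 27*q^5 - 12*q^4 - 32*q^3 - 17*q^2 - 18*q - 8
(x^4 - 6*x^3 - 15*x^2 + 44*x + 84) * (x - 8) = x^5 - 14*x^4 + 33*x^3 + 164*x^2 - 268*x - 672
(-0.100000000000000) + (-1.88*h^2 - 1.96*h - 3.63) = -1.88*h^2 - 1.96*h - 3.73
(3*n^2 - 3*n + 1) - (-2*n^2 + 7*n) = 5*n^2 - 10*n + 1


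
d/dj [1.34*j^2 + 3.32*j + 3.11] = 2.68*j + 3.32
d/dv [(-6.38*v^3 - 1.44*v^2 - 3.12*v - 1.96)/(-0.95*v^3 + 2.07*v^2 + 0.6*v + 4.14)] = (3.5527136788005e-15*v^5 - 14.5746*v^4 - 13.584*v^3 - 79.2312*v^2 - 3.8088*v - 11.7408)/(0.9025*v^6 - 3.933*v^5 + 3.1449*v^4 - 5.382*v^3 + 17.4996*v^2 + 4.968*v + 17.1396)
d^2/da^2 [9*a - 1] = 0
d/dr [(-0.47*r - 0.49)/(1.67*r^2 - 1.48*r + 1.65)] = (0.7849*r^2 + 1.6366*r - 1.5007)/(2.7889*r^4 - 4.9432*r^3 + 7.7014*r^2 - 4.884*r + 2.7225)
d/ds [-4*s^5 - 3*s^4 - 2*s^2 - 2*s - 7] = -20*s^4 - 12*s^3 - 4*s - 2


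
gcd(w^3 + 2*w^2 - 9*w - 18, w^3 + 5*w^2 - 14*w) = 1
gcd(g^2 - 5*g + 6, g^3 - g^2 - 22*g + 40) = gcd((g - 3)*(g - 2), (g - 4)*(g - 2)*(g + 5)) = g - 2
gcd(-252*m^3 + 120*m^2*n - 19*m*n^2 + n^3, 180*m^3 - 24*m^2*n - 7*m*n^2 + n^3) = 36*m^2 - 12*m*n + n^2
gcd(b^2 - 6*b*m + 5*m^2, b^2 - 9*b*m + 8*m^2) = b - m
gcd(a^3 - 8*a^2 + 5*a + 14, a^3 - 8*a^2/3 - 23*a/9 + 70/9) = a - 2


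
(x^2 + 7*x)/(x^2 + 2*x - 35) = x/(x - 5)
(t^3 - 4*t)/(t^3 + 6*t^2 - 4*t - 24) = t/(t + 6)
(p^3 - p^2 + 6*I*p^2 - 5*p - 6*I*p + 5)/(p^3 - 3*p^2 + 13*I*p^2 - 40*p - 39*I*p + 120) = (p^2 + p*(-1 + I) - I)/(p^2 + p*(-3 + 8*I) - 24*I)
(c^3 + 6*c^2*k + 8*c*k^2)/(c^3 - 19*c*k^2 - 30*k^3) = c*(c + 4*k)/(c^2 - 2*c*k - 15*k^2)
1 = 1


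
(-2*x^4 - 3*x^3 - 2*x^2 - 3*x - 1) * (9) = -18*x^4 - 27*x^3 - 18*x^2 - 27*x - 9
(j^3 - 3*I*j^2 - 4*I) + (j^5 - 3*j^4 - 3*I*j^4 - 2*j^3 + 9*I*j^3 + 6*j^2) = j^5 - 3*j^4 - 3*I*j^4 - j^3 + 9*I*j^3 + 6*j^2 - 3*I*j^2 - 4*I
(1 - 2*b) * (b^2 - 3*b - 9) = -2*b^3 + 7*b^2 + 15*b - 9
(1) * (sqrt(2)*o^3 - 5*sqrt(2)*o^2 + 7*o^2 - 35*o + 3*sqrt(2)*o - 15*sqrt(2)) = sqrt(2)*o^3 - 5*sqrt(2)*o^2 + 7*o^2 - 35*o + 3*sqrt(2)*o - 15*sqrt(2)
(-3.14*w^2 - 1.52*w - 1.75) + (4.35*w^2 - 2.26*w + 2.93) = 1.21*w^2 - 3.78*w + 1.18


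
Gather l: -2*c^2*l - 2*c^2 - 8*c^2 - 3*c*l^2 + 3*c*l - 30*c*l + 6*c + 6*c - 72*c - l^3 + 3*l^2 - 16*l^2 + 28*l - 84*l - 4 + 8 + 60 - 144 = -10*c^2 - 60*c - l^3 + l^2*(-3*c - 13) + l*(-2*c^2 - 27*c - 56) - 80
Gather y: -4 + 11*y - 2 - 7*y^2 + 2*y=-7*y^2 + 13*y - 6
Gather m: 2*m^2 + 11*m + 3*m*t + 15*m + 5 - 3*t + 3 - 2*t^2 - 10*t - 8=2*m^2 + m*(3*t + 26) - 2*t^2 - 13*t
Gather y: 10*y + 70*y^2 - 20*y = 70*y^2 - 10*y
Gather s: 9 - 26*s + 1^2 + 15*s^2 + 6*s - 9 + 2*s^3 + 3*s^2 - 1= 2*s^3 + 18*s^2 - 20*s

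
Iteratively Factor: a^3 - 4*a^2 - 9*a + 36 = (a + 3)*(a^2 - 7*a + 12) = (a - 3)*(a + 3)*(a - 4)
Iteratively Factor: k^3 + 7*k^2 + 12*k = (k)*(k^2 + 7*k + 12) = k*(k + 4)*(k + 3)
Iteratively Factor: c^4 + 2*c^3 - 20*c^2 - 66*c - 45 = (c + 3)*(c^3 - c^2 - 17*c - 15) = (c + 1)*(c + 3)*(c^2 - 2*c - 15) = (c + 1)*(c + 3)^2*(c - 5)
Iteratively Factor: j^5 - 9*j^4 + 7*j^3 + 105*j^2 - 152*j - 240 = (j + 1)*(j^4 - 10*j^3 + 17*j^2 + 88*j - 240) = (j + 1)*(j + 3)*(j^3 - 13*j^2 + 56*j - 80) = (j - 4)*(j + 1)*(j + 3)*(j^2 - 9*j + 20) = (j - 5)*(j - 4)*(j + 1)*(j + 3)*(j - 4)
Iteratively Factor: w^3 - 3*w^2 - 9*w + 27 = (w - 3)*(w^2 - 9) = (w - 3)*(w + 3)*(w - 3)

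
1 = 1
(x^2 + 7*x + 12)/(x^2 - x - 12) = (x + 4)/(x - 4)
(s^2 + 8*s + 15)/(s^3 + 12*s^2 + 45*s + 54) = (s + 5)/(s^2 + 9*s + 18)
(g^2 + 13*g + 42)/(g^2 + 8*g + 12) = (g + 7)/(g + 2)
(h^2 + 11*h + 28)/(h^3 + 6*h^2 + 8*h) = (h + 7)/(h*(h + 2))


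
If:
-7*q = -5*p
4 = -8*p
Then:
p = -1/2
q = -5/14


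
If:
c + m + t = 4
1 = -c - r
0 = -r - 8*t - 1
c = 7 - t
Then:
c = 56/9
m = -3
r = -65/9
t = 7/9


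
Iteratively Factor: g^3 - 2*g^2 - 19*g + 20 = (g + 4)*(g^2 - 6*g + 5) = (g - 1)*(g + 4)*(g - 5)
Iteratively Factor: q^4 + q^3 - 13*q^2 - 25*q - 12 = (q + 3)*(q^3 - 2*q^2 - 7*q - 4) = (q + 1)*(q + 3)*(q^2 - 3*q - 4) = (q - 4)*(q + 1)*(q + 3)*(q + 1)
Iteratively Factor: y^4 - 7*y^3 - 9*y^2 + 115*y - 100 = (y - 1)*(y^3 - 6*y^2 - 15*y + 100) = (y - 5)*(y - 1)*(y^2 - y - 20) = (y - 5)^2*(y - 1)*(y + 4)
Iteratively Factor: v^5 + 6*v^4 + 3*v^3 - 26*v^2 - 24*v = (v + 1)*(v^4 + 5*v^3 - 2*v^2 - 24*v) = (v - 2)*(v + 1)*(v^3 + 7*v^2 + 12*v) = (v - 2)*(v + 1)*(v + 4)*(v^2 + 3*v) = (v - 2)*(v + 1)*(v + 3)*(v + 4)*(v)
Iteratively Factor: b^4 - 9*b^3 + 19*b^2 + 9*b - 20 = (b - 4)*(b^3 - 5*b^2 - b + 5) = (b - 5)*(b - 4)*(b^2 - 1) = (b - 5)*(b - 4)*(b + 1)*(b - 1)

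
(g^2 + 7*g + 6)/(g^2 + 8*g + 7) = (g + 6)/(g + 7)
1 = 1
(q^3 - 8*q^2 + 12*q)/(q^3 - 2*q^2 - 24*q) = (q - 2)/(q + 4)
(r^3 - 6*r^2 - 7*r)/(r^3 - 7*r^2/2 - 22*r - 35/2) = 2*r/(2*r + 5)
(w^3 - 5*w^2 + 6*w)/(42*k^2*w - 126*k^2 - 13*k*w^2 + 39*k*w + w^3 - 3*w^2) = w*(w - 2)/(42*k^2 - 13*k*w + w^2)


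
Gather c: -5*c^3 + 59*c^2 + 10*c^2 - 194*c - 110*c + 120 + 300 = -5*c^3 + 69*c^2 - 304*c + 420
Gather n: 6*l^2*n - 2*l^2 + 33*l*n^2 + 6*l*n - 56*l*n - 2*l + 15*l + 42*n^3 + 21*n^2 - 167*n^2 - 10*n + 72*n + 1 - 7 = -2*l^2 + 13*l + 42*n^3 + n^2*(33*l - 146) + n*(6*l^2 - 50*l + 62) - 6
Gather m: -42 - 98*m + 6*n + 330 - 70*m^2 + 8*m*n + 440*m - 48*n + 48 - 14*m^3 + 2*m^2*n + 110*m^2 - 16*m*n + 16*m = -14*m^3 + m^2*(2*n + 40) + m*(358 - 8*n) - 42*n + 336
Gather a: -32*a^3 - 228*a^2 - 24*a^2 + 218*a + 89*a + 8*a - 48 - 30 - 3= -32*a^3 - 252*a^2 + 315*a - 81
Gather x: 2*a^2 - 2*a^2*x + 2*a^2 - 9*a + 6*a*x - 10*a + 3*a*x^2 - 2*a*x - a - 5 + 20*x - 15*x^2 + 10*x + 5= 4*a^2 - 20*a + x^2*(3*a - 15) + x*(-2*a^2 + 4*a + 30)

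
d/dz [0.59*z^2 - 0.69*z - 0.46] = 1.18*z - 0.69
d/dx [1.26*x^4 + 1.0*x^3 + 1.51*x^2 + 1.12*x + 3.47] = 5.04*x^3 + 3.0*x^2 + 3.02*x + 1.12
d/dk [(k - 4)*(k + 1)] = 2*k - 3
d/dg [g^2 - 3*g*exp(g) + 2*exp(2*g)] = -3*g*exp(g) + 2*g + 4*exp(2*g) - 3*exp(g)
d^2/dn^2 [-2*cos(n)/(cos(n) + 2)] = 4*(sin(n)^2 + 2*cos(n) + 1)/(cos(n) + 2)^3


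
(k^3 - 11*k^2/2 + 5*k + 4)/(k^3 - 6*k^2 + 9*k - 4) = (k^2 - 3*k/2 - 1)/(k^2 - 2*k + 1)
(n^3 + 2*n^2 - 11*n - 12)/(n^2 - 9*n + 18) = (n^2 + 5*n + 4)/(n - 6)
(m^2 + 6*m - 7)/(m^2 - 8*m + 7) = (m + 7)/(m - 7)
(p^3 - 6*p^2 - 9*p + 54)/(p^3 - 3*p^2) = 1 - 3/p - 18/p^2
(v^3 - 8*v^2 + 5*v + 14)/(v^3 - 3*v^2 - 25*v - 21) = (v - 2)/(v + 3)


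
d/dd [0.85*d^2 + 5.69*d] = 1.7*d + 5.69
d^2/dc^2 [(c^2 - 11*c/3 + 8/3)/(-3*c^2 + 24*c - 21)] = -26/(9*c^3 - 189*c^2 + 1323*c - 3087)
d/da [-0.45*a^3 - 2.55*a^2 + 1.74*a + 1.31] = -1.35*a^2 - 5.1*a + 1.74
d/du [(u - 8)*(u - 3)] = 2*u - 11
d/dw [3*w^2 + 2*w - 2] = 6*w + 2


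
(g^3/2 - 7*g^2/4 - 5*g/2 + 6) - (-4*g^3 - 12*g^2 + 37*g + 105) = 9*g^3/2 + 41*g^2/4 - 79*g/2 - 99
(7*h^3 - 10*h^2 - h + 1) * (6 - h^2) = -7*h^5 + 10*h^4 + 43*h^3 - 61*h^2 - 6*h + 6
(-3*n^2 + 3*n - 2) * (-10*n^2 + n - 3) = 30*n^4 - 33*n^3 + 32*n^2 - 11*n + 6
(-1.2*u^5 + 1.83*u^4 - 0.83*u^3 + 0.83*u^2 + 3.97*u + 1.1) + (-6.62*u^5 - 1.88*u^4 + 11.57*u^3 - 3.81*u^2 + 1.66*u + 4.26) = -7.82*u^5 - 0.0499999999999998*u^4 + 10.74*u^3 - 2.98*u^2 + 5.63*u + 5.36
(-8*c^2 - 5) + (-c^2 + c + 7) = -9*c^2 + c + 2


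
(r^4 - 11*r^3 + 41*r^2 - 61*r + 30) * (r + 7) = r^5 - 4*r^4 - 36*r^3 + 226*r^2 - 397*r + 210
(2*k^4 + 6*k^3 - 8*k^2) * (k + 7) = 2*k^5 + 20*k^4 + 34*k^3 - 56*k^2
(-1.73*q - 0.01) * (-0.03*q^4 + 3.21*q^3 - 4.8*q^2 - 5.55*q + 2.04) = 0.0519*q^5 - 5.553*q^4 + 8.2719*q^3 + 9.6495*q^2 - 3.4737*q - 0.0204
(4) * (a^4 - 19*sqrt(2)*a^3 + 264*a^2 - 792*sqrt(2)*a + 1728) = 4*a^4 - 76*sqrt(2)*a^3 + 1056*a^2 - 3168*sqrt(2)*a + 6912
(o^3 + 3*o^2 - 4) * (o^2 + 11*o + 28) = o^5 + 14*o^4 + 61*o^3 + 80*o^2 - 44*o - 112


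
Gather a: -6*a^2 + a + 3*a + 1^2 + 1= -6*a^2 + 4*a + 2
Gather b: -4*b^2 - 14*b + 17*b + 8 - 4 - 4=-4*b^2 + 3*b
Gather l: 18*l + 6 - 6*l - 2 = 12*l + 4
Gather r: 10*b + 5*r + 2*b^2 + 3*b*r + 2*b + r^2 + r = 2*b^2 + 12*b + r^2 + r*(3*b + 6)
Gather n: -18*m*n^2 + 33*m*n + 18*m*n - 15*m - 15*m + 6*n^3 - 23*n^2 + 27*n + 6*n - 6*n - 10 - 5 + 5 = -30*m + 6*n^3 + n^2*(-18*m - 23) + n*(51*m + 27) - 10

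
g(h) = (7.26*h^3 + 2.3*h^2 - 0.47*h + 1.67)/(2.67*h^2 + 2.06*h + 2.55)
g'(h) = (-5.34*h - 2.06)*(7.26*h^3 + 2.3*h^2 - 0.47*h + 1.67)/(2.67*h^2 + 2.06*h + 2.55)^2 + (21.78*h^2 + 4.6*h - 0.47)/(2.67*h^2 + 2.06*h + 2.55)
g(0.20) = 0.56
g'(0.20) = -0.14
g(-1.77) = -4.20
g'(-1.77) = 3.93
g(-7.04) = -20.05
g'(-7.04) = 2.77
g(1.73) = 3.21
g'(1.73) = 2.58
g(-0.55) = 0.64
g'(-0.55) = 1.86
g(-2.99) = -8.41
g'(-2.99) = 3.13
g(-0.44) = 0.79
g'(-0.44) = 0.90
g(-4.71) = -13.51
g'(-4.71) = 2.86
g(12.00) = 31.26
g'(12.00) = 2.73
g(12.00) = 31.26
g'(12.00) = 2.73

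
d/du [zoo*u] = zoo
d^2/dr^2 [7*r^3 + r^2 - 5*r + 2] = 42*r + 2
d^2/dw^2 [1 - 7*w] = 0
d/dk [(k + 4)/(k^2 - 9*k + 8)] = (k^2 - 9*k - (k + 4)*(2*k - 9) + 8)/(k^2 - 9*k + 8)^2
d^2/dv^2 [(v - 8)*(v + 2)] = 2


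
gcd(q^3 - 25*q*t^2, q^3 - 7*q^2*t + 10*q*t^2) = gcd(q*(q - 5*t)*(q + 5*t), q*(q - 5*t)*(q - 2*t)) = q^2 - 5*q*t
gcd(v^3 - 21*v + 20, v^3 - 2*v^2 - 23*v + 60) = v^2 + v - 20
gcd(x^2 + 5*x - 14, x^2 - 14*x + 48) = 1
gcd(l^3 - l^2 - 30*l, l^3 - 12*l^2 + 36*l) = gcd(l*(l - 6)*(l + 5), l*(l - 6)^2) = l^2 - 6*l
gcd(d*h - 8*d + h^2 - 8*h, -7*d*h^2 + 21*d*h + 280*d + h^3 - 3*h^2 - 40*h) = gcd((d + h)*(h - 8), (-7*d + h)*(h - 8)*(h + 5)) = h - 8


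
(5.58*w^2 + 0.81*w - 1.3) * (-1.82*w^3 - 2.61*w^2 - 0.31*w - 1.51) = -10.1556*w^5 - 16.038*w^4 - 1.4779*w^3 - 5.2839*w^2 - 0.8201*w + 1.963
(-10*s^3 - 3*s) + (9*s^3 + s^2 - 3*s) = -s^3 + s^2 - 6*s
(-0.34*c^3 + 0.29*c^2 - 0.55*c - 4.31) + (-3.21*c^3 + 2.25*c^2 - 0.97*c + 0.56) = -3.55*c^3 + 2.54*c^2 - 1.52*c - 3.75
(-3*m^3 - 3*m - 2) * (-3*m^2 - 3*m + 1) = 9*m^5 + 9*m^4 + 6*m^3 + 15*m^2 + 3*m - 2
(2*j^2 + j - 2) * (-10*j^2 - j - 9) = -20*j^4 - 12*j^3 + j^2 - 7*j + 18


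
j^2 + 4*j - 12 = (j - 2)*(j + 6)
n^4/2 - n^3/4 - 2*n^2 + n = n*(n/2 + 1)*(n - 2)*(n - 1/2)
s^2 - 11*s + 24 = (s - 8)*(s - 3)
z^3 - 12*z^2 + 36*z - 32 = (z - 8)*(z - 2)^2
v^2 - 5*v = v*(v - 5)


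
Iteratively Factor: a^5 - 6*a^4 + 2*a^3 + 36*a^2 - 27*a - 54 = (a + 2)*(a^4 - 8*a^3 + 18*a^2 - 27) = (a - 3)*(a + 2)*(a^3 - 5*a^2 + 3*a + 9) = (a - 3)^2*(a + 2)*(a^2 - 2*a - 3) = (a - 3)^2*(a + 1)*(a + 2)*(a - 3)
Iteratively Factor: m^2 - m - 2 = (m - 2)*(m + 1)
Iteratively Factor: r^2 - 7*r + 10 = (r - 2)*(r - 5)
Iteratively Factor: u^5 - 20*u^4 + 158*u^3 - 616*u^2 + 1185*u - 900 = (u - 5)*(u^4 - 15*u^3 + 83*u^2 - 201*u + 180) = (u - 5)^2*(u^3 - 10*u^2 + 33*u - 36) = (u - 5)^2*(u - 3)*(u^2 - 7*u + 12) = (u - 5)^2*(u - 3)^2*(u - 4)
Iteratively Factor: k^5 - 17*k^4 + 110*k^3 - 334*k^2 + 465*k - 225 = (k - 3)*(k^4 - 14*k^3 + 68*k^2 - 130*k + 75) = (k - 5)*(k - 3)*(k^3 - 9*k^2 + 23*k - 15) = (k - 5)^2*(k - 3)*(k^2 - 4*k + 3) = (k - 5)^2*(k - 3)*(k - 1)*(k - 3)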